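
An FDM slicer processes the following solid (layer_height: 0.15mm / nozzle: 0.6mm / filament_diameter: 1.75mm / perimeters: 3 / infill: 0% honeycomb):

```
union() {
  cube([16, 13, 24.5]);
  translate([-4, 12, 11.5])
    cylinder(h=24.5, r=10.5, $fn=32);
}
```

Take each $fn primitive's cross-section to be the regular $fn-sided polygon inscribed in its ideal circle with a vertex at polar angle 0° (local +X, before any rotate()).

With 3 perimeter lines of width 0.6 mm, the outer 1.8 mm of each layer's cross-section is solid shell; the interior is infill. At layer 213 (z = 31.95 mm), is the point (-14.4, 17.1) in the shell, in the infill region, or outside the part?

outside

At z = 31.95 mm: the cube does not reach this height (z outside [0, 24.5]); the r=10.5 cylinder at (-4, 12) contributes a regular 32-gon of circumradius 10.5; Taking the union: only the r=10.5 cylinder at (-4, 12) is present, so the union is just that shape — 1 connected region. Overall, the cross-section is a single solid region. The nearest boundary edge runs (-12.73, 17.83)→(-13.70, 16.02); distance from the point to it = 1.13 mm. The point is not inside any of the regions above, so it lies outside the cross-section (1.13 mm from the nearest boundary).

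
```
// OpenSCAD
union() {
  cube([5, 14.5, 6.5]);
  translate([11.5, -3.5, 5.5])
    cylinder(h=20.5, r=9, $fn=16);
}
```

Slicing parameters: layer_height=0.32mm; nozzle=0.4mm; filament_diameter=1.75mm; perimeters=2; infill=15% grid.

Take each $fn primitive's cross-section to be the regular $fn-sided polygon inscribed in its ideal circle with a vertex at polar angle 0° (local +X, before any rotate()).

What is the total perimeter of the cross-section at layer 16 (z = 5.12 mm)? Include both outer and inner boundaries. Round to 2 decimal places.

39.00 mm

At z = 5.12 mm: the 5×14.5 cube contributes its full rectangle (perimeter 39.00 mm); the cylinder at (11.5, -3.5) does not reach this height (z outside [5.5, 26]); Combining (union): only the 5×14.5 cube is present, so the union is just that shape — boundary = 39.00 mm. Overall, the cross-section is a single solid region. Total boundary length (outer) = 39.00 mm.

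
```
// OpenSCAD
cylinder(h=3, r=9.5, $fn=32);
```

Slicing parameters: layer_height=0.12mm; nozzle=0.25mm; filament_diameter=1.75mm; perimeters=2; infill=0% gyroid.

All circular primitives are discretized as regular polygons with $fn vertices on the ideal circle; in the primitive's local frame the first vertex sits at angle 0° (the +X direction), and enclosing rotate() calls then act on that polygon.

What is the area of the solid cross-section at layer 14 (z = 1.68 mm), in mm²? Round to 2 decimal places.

At z = 1.68 mm: the r=9.5 cylinder gives a regular 32-gon of circumradius 9.5 (constant along its height) (area = (32/2)·9.500²·sin(360°/32) = 281.71 mm²). Overall, the cross-section is a single solid region. Net area = 281.71 mm².

281.71 mm²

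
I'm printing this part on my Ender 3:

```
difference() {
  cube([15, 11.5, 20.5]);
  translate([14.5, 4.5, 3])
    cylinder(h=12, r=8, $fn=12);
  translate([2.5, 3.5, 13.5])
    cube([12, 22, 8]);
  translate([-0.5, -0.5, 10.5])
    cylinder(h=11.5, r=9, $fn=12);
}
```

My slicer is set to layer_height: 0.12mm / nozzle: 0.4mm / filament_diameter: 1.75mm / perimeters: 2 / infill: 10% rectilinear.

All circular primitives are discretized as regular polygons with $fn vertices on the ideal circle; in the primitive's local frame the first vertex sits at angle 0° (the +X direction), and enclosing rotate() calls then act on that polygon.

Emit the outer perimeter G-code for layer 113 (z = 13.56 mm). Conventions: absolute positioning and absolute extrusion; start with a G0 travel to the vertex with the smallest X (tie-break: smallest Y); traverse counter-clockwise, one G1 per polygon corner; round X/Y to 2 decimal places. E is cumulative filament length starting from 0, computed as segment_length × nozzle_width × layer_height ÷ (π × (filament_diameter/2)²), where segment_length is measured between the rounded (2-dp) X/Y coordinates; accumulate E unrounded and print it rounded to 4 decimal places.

G0 X0.00 Y8.37 Z13.56
G1 X2.50 Y7.70 E0.0517
G1 X2.50 Y11.50 E0.1275
G1 X0.00 Y11.50 E0.1774
G1 X0.00 Y8.37 E0.2398

At z = 13.56 mm: the cube (footprint 15×11.5) is included at this height; the cylinder at (14.5, 4.5): section is a regular 12-gon, circumradius r=8; the 12×22 cube at (2.5, 3.5) contributes its full rectangle; the r=9 cylinder at (-0.5, -0.5) contributes a regular 12-gon of circumradius 9; Taking the first minus the rest: starting from the 15×11.5 cube, the r=8 cylinder at (14.5, 4.5) partially overlaps it — only the 85.08 mm² overlap (of its 192.00 mm²) is removed, clipping the outline; the 12×22 cube at (2.5, 3.5) partially overlaps it — only the 42.00 mm² overlap (of its 264.00 mm²) is removed, clipping the outline; the r=9 cylinder at (-0.5, -0.5) partially overlaps it — only the 36.75 mm² overlap (of its 243.00 mm²) is removed, clipping the outline — 1 connected region. The outline is a single polygon with 4 vertices. Extrusion per mm of travel: 0.4 × 0.12 / (π × 0.875²) = 0.019956. Accumulating E over each segment gives final E = 0.2398.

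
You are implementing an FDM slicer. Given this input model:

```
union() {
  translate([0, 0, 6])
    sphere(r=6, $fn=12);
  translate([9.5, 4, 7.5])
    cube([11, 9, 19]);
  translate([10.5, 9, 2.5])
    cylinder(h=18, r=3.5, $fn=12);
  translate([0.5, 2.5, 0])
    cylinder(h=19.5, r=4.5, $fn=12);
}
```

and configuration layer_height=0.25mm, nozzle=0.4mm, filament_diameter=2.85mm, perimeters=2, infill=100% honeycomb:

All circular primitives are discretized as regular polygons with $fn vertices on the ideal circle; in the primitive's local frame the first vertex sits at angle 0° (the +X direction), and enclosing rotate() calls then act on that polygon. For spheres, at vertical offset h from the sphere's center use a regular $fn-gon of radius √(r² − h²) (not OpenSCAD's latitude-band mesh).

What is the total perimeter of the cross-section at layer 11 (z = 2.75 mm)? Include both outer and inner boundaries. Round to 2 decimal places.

At z = 2.75 mm: the r=6 sphere slices to a regular 12-gon of circumradius 5.044 (√(r²−h²) with h=3.25 from center) (perimeter = 2·12·5.044·sin(180°/12) = 31.33 mm); the cube at (9.5, 4) is absent (z outside [7.5, 26.5]); the cylinder at (10.5, 9): section is a regular 12-gon, circumradius r=3.5 (perimeter = 2·12·3.500·sin(180°/12) = 21.74 mm); the r=4.5 cylinder at (0.5, 2.5) contributes a regular 12-gon of circumradius 4.5 (perimeter = 2·12·4.500·sin(180°/12) = 27.95 mm); Taking the union: the regions partially overlap (shared area 44.52 mm²), so the edge portions inside another operand are dropped and the merged outline is re-measured after clipping — boundary = 56.75 mm. Overall, the cross-section has 2 separate islands. Total boundary length (outer) = 56.75 mm.

56.75 mm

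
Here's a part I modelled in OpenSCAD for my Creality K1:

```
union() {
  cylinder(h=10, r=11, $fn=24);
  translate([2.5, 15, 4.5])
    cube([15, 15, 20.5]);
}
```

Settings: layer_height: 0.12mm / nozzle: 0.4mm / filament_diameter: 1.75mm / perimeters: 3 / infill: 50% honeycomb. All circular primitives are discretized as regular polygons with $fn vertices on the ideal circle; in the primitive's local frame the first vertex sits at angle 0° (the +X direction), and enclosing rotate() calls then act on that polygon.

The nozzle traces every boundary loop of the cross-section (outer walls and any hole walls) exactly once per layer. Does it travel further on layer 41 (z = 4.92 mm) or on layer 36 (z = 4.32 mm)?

layer 41 (z = 4.92 mm)

Layer 41 (z = 4.92): the r=11 cylinder contributes a regular 24-gon of circumradius 11 (perimeter = 2·24·11.000·sin(180°/24) = 68.92 mm); the cube at (2.5, 15) (footprint 15×15) is included at this height (perimeter 60.00 mm); Combining (union): the 2 present regions are separate (no shared area or edge), so areas and boundary lengths simply add and each stays a separate island — boundary = 128.92 mm. So its perimeter = 128.92 mm. Layer 36 (z = 4.32): the r=11 cylinder contributes a regular 24-gon of circumradius 11 (perimeter = 2·24·11.000·sin(180°/24) = 68.92 mm); the cube at (2.5, 15) is not intersected at this z (z outside [4.5, 25]); Merging all regions: only the r=11 cylinder is present, so the union is just that shape — boundary = 68.92 mm. So its perimeter = 68.92 mm. Layer 41 is larger (128.92 vs 68.92 mm).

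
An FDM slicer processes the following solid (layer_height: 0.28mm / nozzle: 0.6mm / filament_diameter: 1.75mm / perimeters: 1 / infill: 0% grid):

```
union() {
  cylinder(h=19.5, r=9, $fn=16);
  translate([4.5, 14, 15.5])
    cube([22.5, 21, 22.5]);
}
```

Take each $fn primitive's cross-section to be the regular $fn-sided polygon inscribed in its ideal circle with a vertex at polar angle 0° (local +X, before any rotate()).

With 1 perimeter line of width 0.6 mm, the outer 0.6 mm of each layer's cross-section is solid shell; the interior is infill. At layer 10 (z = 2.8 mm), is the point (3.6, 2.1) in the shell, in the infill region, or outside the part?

At z = 2.8 mm: the r=9 cylinder gives a regular 16-gon of circumradius 9 (constant along its height); the cube at (4.5, 14) does not reach this height (z outside [15.5, 38]); Taking the union: only the r=9 cylinder is present, so the union is just that shape — 1 connected region. Overall, the cross-section is a single solid region. The nearest boundary edge runs (8.31, 3.44)→(6.36, 6.36); distance from the point to it = 4.67 mm. The point is inside the cross-section and 4.67 mm from the nearest boundary — more than the 0.6 mm shell width (1 × 0.6), so it's in the infill interior.

infill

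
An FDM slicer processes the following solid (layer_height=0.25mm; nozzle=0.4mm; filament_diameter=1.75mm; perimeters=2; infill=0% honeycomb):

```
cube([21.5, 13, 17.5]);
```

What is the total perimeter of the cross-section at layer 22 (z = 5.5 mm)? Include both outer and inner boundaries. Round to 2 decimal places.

At z = 5.5 mm: the 21.5×13 cube contributes its full rectangle (perimeter 69.00 mm). Overall, the cross-section is a single solid region. Total boundary length (outer) = 69.00 mm.

69.00 mm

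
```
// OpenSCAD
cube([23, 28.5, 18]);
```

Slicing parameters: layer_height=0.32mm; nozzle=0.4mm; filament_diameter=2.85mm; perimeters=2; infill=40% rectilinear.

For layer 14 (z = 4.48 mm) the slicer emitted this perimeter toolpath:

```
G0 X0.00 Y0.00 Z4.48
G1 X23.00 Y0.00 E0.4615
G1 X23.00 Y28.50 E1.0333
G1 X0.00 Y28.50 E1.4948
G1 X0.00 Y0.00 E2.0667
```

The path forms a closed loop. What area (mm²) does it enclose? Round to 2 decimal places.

Apply the shoelace formula to the sequence of (X, Y) vertices; enclosed area = 655.50 mm².

655.50 mm²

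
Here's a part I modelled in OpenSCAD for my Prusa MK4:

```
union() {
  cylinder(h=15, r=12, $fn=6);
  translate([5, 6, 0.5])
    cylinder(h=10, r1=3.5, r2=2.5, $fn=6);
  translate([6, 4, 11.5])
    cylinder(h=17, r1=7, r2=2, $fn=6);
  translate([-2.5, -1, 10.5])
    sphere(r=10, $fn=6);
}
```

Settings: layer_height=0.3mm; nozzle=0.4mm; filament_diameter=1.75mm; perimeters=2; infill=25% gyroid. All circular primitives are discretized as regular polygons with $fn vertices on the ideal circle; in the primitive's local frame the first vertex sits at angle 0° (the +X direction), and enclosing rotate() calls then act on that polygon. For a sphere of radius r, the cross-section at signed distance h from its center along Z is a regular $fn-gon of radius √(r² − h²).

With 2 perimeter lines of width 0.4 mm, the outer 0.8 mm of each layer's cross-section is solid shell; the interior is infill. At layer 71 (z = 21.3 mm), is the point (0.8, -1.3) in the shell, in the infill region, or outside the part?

outside

At z = 21.3 mm: the cylinder is absent (z outside [0, 15]); the cone at (5, 6) is absent (z outside [0.5, 10.5]); the cone at (6, 4) (r1=7→r2=2) has section circumradius 4.118 here — a regular 6-gon; the sphere at (-2.5, -1) is absent (|z−center|=10.800 > r=10); Taking the union: only the cone at (6, 4) is present, so the union is just that shape — 1 connected region. Overall, the cross-section is a single solid region. The nearest boundary edge runs (1.88, 4.00)→(3.94, 0.43); distance from the point to it = 3.59 mm. The point is not inside any of the regions above, so it lies outside the cross-section (3.59 mm from the nearest boundary).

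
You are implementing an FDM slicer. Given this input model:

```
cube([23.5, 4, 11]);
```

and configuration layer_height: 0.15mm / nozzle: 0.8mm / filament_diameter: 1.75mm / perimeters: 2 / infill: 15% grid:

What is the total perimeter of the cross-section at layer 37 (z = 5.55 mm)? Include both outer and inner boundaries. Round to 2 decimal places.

55.00 mm

At z = 5.55 mm: the cube (footprint 23.5×4) is included at this height (perimeter 55.00 mm). Overall, the cross-section is a single solid region. Total boundary length (outer) = 55.00 mm.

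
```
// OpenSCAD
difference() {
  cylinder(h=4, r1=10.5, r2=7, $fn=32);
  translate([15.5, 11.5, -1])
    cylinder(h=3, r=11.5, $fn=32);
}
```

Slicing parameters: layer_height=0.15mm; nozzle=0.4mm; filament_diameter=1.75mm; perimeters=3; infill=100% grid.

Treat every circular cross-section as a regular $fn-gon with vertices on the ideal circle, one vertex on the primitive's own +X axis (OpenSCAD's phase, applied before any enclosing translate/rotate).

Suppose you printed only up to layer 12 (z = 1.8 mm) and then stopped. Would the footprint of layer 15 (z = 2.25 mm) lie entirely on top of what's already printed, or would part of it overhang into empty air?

Compare the two slices. At z = 1.8: the cone: at t=0.450 of its height the radius interpolates to r₁+(r₂−r₁)t = 8.925, giving a regular 32-gon of that circumradius (area = (32/2)·8.925²·sin(360°/32) = 248.64 mm²); the cylinder at (15.5, 11.5): section is a regular 32-gon, circumradius r=11.5 (area = (32/2)·11.500²·sin(360°/32) = 412.81 mm²); Taking the first minus the rest: starting from the cone (248.64 mm²), the r=11.5 cylinder at (15.5, 11.5) partially overlaps it — only the 4.56 mm² overlap (of its 412.81 mm²) is removed, clipping the outline — area = 244.08 mm². At z = 2.25: the cone contributes a regular 32-gon of circumradius 8.531 (interpolated between r1=10.5 and r2=7 at t=0.562) (area = (32/2)·8.531²·sin(360°/32) = 227.19 mm²); the cylinder at (15.5, 11.5) is not intersected at this z (z outside [-1, 2]); Subtracting the remaining from the first: none of the subtracted shapes is present at this height, so the cone is unchanged — area = 227.19 mm². Checking containment: at z = 2.25 the cross-section extends beyond the z = 1.8 cross-section by about 2.25 mm².

part overhangs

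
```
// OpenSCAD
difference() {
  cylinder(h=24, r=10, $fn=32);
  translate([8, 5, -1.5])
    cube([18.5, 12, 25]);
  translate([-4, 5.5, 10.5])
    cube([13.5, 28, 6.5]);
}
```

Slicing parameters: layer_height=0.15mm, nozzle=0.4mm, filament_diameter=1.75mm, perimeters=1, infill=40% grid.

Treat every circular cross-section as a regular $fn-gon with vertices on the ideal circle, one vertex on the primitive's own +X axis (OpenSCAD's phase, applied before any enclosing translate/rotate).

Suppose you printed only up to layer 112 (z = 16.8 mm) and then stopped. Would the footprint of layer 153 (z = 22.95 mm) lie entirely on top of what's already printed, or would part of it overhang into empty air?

Compare the two slices. At z = 16.8: the r=10 cylinder contributes a regular 32-gon of circumradius 10 (area = (32/2)·10.000²·sin(360°/32) = 312.14 mm²); the cube at (8, 5) (footprint 18.5×12) is included at this height (area 222.00 mm²); the 13.5×28 cube at (-4, 5.5) contributes its full rectangle (area 378.00 mm²); Subtracting the remaining from the first: starting from the r=10 cylinder (312.14 mm²), the 18.5×12 cube at (8, 5) partially overlaps it — only the 0.32 mm² overlap (of its 222.00 mm²) is removed, clipping the outline; the 13.5×28 cube at (-4, 5.5) partially overlaps it — only the 42.84 mm² overlap (of its 378.00 mm²) is removed, clipping the outline — area = 268.99 mm². At z = 22.95: the cylinder: section is a regular 32-gon, circumradius r=10 (area = (32/2)·10.000²·sin(360°/32) = 312.14 mm²); the cube at (8, 5) is present — its section is the full 18.5×12 rectangle (area 222.00 mm²); the cube at (-4, 5.5) is absent (z outside [10.5, 17]); Subtracting the remaining from the first: starting from the r=10 cylinder (312.14 mm²), the 18.5×12 cube at (8, 5) partially overlaps it — only the 0.32 mm² overlap (of its 222.00 mm²) is removed, clipping the outline — area = 311.83 mm². Checking containment: at z = 22.95 the cross-section extends beyond the z = 16.8 cross-section by about 42.84 mm².

part overhangs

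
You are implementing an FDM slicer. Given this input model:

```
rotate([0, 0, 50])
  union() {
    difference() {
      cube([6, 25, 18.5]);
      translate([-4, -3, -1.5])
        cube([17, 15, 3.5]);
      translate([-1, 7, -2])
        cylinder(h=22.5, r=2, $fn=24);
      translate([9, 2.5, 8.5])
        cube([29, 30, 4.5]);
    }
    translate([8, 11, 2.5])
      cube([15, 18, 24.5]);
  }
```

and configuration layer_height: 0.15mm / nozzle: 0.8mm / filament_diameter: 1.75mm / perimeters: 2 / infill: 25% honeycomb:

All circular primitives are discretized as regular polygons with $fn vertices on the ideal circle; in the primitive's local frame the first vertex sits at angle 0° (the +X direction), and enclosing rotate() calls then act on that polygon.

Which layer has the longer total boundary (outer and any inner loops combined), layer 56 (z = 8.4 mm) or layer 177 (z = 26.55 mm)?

Layer 56 (z = 8.4): the cube is present — its section is the full 6×25 rectangle (perimeter 62.00 mm); the cube at (-4, -3) is absent (z outside [-1.5, 2]); the r=2 cylinder at (-1, 7) contributes a regular 24-gon of circumradius 2 (perimeter = 2·24·2.000·sin(180°/24) = 12.53 mm); the cube at (9, 2.5) is not intersected at this z (z outside [8.5, 13]); Taking the first minus the rest: starting from the 6×25 cube, the r=2 cylinder at (-1, 7) partially overlaps it — only the 2.41 mm² overlap (of its 12.42 mm²) is removed, clipping the outline — boundary = 62.71 mm; the 15×18 cube at (8, 11) contributes its full rectangle (perimeter 66.00 mm); Merging all regions: the 2 present regions are separate (no shared area or edge), so areas and boundary lengths simply add and each stays a separate island — boundary = 128.71 mm; (rotated 50° about Z; rotation is an isometry so areas/perimeters/island counts are preserved). So its perimeter = 128.71 mm. Layer 177 (z = 26.55): the cube is not intersected at this z (z outside [0, 18.5]); the cube at (-4, -3) does not reach this height (z outside [-1.5, 2]); the cylinder at (-1, 7) is not intersected at this z (z outside [-2, 20.5]); the cube at (9, 2.5) does not reach this height (z outside [8.5, 13]); Subtracting the remaining from the first: the first operand is absent here, so nothing remains; the cube at (8, 11) is present — its section is the full 15×18 rectangle (perimeter 66.00 mm); Combining (union): only the 15×18 cube at (8, 11) is present, so the union is just that shape — boundary = 66.00 mm; (whole slice rotated 50° about Z — lengths, areas and connectivity unchanged). So its perimeter = 66.00 mm. Layer 56 is larger (128.71 vs 66.00 mm).

layer 56 (z = 8.4 mm)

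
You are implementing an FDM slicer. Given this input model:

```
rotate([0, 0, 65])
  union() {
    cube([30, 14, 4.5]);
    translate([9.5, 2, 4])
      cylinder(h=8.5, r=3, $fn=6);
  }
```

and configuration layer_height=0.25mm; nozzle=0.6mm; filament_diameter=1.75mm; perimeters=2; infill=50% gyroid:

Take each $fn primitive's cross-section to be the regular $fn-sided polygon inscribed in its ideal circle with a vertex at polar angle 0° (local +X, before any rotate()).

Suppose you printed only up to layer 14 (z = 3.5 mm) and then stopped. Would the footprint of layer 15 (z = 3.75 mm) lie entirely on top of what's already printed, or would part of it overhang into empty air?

entirely on top

Compare the two slices. At z = 3.5: the cube is present — its section is the full 30×14 rectangle (area 420.00 mm²); the cylinder at (9.5, 2) is not intersected at this z (z outside [4, 12.5]); Taking the union: only the 30×14 cube is present, so the union is just that shape — area = 420.00 mm²; (whole slice rotated 65° about Z — lengths, areas and connectivity unchanged). At z = 3.75: the cube is present — its section is the full 30×14 rectangle (area 420.00 mm²); the cylinder at (9.5, 2) does not reach this height (z outside [4, 12.5]); Merging all regions: only the 30×14 cube is present, so the union is just that shape — area = 420.00 mm²; (whole slice rotated 65° about Z — lengths, areas and connectivity unchanged). Checking containment: the cross-section at z = 3.75 is a subset of the cross-section at z = 3.5.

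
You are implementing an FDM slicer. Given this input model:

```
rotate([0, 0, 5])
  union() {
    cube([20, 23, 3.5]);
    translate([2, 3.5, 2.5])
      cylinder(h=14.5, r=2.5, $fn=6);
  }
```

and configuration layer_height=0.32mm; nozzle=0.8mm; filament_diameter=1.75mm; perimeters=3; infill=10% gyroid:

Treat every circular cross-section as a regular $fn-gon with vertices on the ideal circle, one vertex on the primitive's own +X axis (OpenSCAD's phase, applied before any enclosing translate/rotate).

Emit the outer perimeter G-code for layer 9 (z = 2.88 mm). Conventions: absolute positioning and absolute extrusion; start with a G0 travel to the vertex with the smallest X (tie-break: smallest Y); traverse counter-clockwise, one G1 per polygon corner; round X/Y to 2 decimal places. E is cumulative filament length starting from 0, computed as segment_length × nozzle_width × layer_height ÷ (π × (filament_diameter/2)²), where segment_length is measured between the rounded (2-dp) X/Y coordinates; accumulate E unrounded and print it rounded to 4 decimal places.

G0 X-2.00 Y22.91 Z2.88
G1 X-0.38 Y4.35 E1.9829
G1 X-0.80 Y3.44 E2.0896
G1 X-0.23 Y2.62 E2.1959
G1 X0.00 Y0.00 E2.4758
G1 X19.92 Y1.74 E4.6040
G1 X17.92 Y24.66 E7.0527
G1 X-2.00 Y22.91 E9.1810

At z = 2.88 mm: the cube (footprint 20×23) is included at this height; the r=2.5 cylinder at (2, 3.5) gives a regular 6-gon of circumradius 2.5 (constant along its height); Merging all regions: the regions partially overlap (shared area 15.80 mm²), so overlapping operands fuse into one piece — 1 connected region; (rotated 5° about Z; rotation is an isometry so areas/perimeters/island counts are preserved). The outline is a single polygon with 7 vertices. Extrusion per mm of travel: 0.8 × 0.32 / (π × 0.875²) = 0.106432. Accumulating E over each segment gives final E = 9.1810.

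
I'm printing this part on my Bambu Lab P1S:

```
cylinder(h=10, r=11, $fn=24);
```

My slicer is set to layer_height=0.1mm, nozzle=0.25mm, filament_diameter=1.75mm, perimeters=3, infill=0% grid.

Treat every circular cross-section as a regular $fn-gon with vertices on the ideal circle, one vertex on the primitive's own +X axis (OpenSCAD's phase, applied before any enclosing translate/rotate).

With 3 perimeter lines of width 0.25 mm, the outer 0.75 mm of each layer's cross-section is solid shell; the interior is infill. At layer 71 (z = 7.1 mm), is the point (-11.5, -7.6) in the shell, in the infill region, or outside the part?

outside

At z = 7.1 mm: the r=11 cylinder gives a regular 24-gon of circumradius 11 (constant along its height). Overall, the cross-section is a single solid region. The nearest boundary edge runs (-9.53, -5.50)→(-7.78, -7.78); distance from the point to it = 2.84 mm. The point is not inside any of the regions above, so it lies outside the cross-section (2.84 mm from the nearest boundary).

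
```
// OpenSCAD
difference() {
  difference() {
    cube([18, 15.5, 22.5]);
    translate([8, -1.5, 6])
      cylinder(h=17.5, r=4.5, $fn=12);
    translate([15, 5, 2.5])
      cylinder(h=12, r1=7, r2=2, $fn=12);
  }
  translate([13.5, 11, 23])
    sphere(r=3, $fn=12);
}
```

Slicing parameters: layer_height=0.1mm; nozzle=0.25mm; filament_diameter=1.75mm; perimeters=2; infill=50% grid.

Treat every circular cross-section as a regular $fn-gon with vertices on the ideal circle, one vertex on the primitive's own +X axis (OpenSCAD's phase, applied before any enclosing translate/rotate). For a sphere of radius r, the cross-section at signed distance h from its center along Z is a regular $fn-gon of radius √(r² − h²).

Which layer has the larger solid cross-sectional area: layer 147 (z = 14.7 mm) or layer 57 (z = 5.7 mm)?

Layer 147 (z = 14.7): the cube (footprint 18×15.5) is included at this height (area 279.00 mm²); the r=4.5 cylinder at (8, -1.5) contributes a regular 12-gon of circumradius 4.5 (area = (12/2)·4.500²·sin(360°/12) = 60.75 mm²); the cone at (15, 5) is absent (z outside [2.5, 14.5]); Subtracting the remaining from the first: starting from the 18×15.5 cube (279.00 mm²), the r=4.5 cylinder at (8, -1.5) partially overlaps it — only the 17.48 mm² overlap (of its 60.75 mm²) is removed, clipping the outline — area = 261.52 mm²; the sphere at (13.5, 11) does not reach this height (|z−center|=8.300 > r=3); Subtracting the remaining from the first: none of the subtracted shapes is present at this height, so that combined region is unchanged — area = 261.52 mm². So its area = 261.52 mm². Layer 57 (z = 5.7): the cube (footprint 18×15.5) is included at this height (area 279.00 mm²); the cylinder at (8, -1.5) is absent (z outside [6, 23.5]); the cone at (15, 5): at t=0.267 of its height the radius interpolates to r₁+(r₂−r₁)t = 5.667, giving a regular 12-gon of that circumradius (area = (12/2)·5.667²·sin(360°/12) = 96.33 mm²); Subtracting the remaining from the first: starting from the 18×15.5 cube (279.00 mm²), the cone at (15, 5) partially overlaps it — only the 78.08 mm² overlap (of its 96.33 mm²) is removed, clipping the outline — area = 200.92 mm²; the sphere at (13.5, 11) is absent (|z−center|=17.300 > r=3); Subtracting the remaining from the first: none of the subtracted shapes is present at this height, so that combined region is unchanged — area = 200.92 mm². So its area = 200.92 mm². Layer 147 is larger (261.52 vs 200.92 mm²).

layer 147 (z = 14.7 mm)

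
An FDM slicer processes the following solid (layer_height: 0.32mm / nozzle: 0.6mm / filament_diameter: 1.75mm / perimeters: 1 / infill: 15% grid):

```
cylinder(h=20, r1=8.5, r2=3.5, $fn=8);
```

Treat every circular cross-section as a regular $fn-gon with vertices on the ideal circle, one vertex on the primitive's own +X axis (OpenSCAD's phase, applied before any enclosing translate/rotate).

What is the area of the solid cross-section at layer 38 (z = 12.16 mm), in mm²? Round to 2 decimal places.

84.32 mm²

At z = 12.16 mm: the cone contributes a regular 8-gon of circumradius 5.460 (interpolated between r1=8.5 and r2=3.5 at t=0.608) (area = (8/2)·5.460²·sin(360°/8) = 84.32 mm²). Overall, the cross-section is a single solid region. Net area = 84.32 mm².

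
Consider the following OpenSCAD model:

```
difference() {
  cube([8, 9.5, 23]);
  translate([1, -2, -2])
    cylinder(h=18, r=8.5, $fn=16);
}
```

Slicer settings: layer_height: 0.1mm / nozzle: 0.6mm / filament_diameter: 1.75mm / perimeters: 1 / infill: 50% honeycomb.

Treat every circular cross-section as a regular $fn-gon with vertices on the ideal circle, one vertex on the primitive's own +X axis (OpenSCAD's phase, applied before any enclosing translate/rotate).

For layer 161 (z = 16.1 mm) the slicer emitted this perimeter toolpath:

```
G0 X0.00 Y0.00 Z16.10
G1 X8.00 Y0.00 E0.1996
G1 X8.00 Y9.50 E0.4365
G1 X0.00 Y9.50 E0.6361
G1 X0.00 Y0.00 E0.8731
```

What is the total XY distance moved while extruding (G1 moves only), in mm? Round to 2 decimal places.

Sum the Euclidean lengths of each G1 segment: total = 35.00 mm.

35.00 mm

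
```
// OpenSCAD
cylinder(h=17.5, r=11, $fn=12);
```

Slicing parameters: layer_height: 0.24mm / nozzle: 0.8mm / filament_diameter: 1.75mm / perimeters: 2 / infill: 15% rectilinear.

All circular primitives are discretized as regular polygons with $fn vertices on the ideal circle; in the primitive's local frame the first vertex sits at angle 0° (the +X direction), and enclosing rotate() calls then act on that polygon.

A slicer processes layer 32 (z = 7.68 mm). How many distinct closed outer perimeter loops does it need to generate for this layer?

1

At z = 7.68 mm: the r=11 cylinder contributes a regular 12-gon of circumradius 11. The result has 1 disconnected region.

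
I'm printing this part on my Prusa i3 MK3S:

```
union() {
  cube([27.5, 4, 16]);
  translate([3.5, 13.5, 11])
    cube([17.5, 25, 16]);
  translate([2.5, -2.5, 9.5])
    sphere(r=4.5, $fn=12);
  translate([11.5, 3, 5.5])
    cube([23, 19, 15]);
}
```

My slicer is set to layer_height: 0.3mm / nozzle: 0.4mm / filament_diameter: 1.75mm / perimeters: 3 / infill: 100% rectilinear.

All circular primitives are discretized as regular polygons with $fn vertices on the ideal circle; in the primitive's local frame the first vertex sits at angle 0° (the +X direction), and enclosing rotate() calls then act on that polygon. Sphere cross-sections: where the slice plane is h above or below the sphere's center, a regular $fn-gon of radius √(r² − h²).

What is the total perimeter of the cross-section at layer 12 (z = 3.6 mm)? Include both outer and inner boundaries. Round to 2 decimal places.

63.00 mm

At z = 3.6 mm: the 27.5×4 cube contributes its full rectangle (perimeter 63.00 mm); the cube at (3.5, 13.5) is not intersected at this z (z outside [11, 27]); the sphere at (2.5, -2.5) does not reach this height (|z−center|=5.900 > r=4.5); the cube at (11.5, 3) is not intersected at this z (z outside [5.5, 20.5]); Taking the union: only the 27.5×4 cube is present, so the union is just that shape — boundary = 63.00 mm. Overall, the cross-section is a single solid region. Total boundary length (outer) = 63.00 mm.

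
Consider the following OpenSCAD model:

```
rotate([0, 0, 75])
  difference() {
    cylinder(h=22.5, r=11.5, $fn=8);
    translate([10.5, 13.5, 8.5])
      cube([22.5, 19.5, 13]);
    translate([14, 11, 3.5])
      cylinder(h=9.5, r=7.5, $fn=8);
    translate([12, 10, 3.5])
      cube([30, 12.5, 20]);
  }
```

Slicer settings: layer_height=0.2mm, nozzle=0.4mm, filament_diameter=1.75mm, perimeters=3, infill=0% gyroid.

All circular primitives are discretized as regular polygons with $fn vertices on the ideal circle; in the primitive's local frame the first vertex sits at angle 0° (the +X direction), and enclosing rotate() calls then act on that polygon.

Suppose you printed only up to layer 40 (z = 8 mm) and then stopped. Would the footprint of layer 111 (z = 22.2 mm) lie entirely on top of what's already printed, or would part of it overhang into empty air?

part overhangs

Compare the two slices. At z = 8: the r=11.5 cylinder contributes a regular 8-gon of circumradius 11.5 (area = (8/2)·11.500²·sin(360°/8) = 374.06 mm²); the cube at (10.5, 13.5) does not reach this height (z outside [8.5, 21.5]); the r=7.5 cylinder at (14, 11) gives a regular 8-gon of circumradius 7.5 (constant along its height) (area = (8/2)·7.500²·sin(360°/8) = 159.10 mm²); the cube at (12, 10) (footprint 30×12.5) is included at this height (area 375.00 mm²); Subtracting the remaining from the first: starting from the r=11.5 cylinder (374.06 mm²), the r=7.5 cylinder at (14, 11) partially overlaps it — only the 1.18 mm² overlap (of its 159.10 mm²) is removed, clipping the outline; the 30×12.5 cube at (12, 10) misses the remaining region (no effect) — area = 372.88 mm²; (rotated 75° about Z; rotation is an isometry so areas/perimeters/island counts are preserved). At z = 22.2: the r=11.5 cylinder contributes a regular 8-gon of circumradius 11.5 (area = (8/2)·11.500²·sin(360°/8) = 374.06 mm²); the cube at (10.5, 13.5) is not intersected at this z (z outside [8.5, 21.5]); the cylinder at (14, 11) is absent (z outside [3.5, 13]); the 30×12.5 cube at (12, 10) contributes its full rectangle (area 375.00 mm²); Taking the first minus the rest: starting from the r=11.5 cylinder (374.06 mm²), the 30×12.5 cube at (12, 10) misses the remaining region (no effect) — area = 374.06 mm²; (rotated 75° about Z; rotation is an isometry so areas/perimeters/island counts are preserved). Checking containment: at z = 22.2 the cross-section extends beyond the z = 8 cross-section by about 1.18 mm².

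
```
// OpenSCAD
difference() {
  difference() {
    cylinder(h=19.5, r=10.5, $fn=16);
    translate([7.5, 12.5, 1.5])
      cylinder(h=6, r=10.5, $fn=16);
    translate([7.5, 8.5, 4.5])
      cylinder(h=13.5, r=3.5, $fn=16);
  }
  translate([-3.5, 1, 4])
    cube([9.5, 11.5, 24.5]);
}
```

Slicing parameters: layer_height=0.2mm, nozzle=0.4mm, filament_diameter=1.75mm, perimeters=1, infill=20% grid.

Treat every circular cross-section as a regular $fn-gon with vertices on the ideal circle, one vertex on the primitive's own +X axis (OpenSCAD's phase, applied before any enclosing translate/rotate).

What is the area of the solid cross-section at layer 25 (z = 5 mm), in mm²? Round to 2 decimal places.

236.59 mm²

At z = 5 mm: the r=10.5 cylinder contributes a regular 16-gon of circumradius 10.5 (area = (16/2)·10.500²·sin(360°/16) = 337.53 mm²); the r=10.5 cylinder at (7.5, 12.5) gives a regular 16-gon of circumradius 10.5 (constant along its height) (area = (16/2)·10.500²·sin(360°/16) = 337.53 mm²); the cylinder at (7.5, 8.5): section is a regular 16-gon, circumradius r=3.5 (area = (16/2)·3.500²·sin(360°/16) = 37.50 mm²); Taking the first minus the rest: starting from the r=10.5 cylinder (337.53 mm²), the r=10.5 cylinder at (7.5, 12.5) partially overlaps it — only the 62.51 mm² overlap (of its 337.53 mm²) is removed, clipping the outline; the r=3.5 cylinder at (7.5, 8.5) misses the remaining region (no effect) — area = 275.01 mm²; the cube at (-3.5, 1) (footprint 9.5×11.5) is included at this height (area 109.25 mm²); After the difference (first − rest): starting from that combined region (275.01 mm²), the 9.5×11.5 cube at (-3.5, 1) partially overlaps it — only the 38.43 mm² overlap (of its 109.25 mm²) is removed, clipping the outline — area = 236.59 mm². Overall, the cross-section is a single solid region. Net area = 236.59 mm².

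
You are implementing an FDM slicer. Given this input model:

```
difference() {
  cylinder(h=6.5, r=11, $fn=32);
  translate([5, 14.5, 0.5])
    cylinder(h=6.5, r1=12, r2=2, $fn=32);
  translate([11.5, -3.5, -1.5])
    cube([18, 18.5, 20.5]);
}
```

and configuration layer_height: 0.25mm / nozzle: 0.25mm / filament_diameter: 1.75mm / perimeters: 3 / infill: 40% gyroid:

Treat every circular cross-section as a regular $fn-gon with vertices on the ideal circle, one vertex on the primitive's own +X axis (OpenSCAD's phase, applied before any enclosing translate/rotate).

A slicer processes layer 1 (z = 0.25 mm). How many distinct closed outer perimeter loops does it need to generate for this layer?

At z = 0.25 mm: the r=11 cylinder gives a regular 32-gon of circumradius 11 (constant along its height); the cone at (5, 14.5) is not intersected at this z (z outside [0.5, 7]); the 18×18.5 cube at (11.5, -3.5) contributes its full rectangle; After the difference (first − rest): starting from the r=11 cylinder, the 18×18.5 cube at (11.5, -3.5) misses the remaining region (no effect) — 1 connected region. The result has 1 disconnected region.

1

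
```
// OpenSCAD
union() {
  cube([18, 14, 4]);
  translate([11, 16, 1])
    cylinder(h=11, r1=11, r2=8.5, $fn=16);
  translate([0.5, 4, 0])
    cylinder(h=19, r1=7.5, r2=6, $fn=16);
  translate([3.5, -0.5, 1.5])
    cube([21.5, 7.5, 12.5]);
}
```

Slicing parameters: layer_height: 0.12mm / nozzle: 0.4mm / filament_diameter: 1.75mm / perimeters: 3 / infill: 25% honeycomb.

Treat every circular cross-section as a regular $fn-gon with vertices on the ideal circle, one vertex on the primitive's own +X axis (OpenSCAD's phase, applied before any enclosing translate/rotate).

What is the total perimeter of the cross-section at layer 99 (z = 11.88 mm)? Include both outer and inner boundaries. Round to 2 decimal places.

At z = 11.88 mm: the cube is absent (z outside [0, 4]); the cone at (11, 16): at t=0.989 of its height the radius interpolates to r₁+(r₂−r₁)t = 8.527, giving a regular 16-gon of that circumradius (perimeter = 2·16·8.527·sin(180°/16) = 53.23 mm); the cone at (0.5, 4) (r1=7.5→r2=6) has section circumradius 6.562 here — a regular 16-gon (perimeter = 2·16·6.562·sin(180°/16) = 40.97 mm); the cube at (3.5, -0.5) is present — its section is the full 21.5×7.5 rectangle (perimeter 58.00 mm); Combining (union): the regions partially overlap (shared area 22.82 mm²), so the edge portions inside another operand are dropped and the merged outline is re-measured after clipping — boundary = 132.13 mm. Overall, the cross-section has 2 separate islands. Total boundary length (outer) = 132.13 mm.

132.13 mm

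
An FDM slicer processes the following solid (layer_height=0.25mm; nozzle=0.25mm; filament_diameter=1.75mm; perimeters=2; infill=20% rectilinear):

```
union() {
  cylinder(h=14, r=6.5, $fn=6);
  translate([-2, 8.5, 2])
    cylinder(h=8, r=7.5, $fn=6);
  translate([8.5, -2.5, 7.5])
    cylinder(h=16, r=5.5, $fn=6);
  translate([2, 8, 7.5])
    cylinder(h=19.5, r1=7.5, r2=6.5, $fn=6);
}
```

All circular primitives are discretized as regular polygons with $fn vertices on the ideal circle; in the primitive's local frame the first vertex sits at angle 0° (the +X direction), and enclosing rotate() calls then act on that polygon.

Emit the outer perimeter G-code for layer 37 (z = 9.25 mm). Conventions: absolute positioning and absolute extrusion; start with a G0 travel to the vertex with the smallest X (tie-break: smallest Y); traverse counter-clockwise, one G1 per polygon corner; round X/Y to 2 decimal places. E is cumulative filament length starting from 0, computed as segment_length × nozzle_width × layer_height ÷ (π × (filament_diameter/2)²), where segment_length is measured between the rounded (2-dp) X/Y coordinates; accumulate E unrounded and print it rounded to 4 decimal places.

G0 X-9.50 Y8.50 Z9.25
G1 X-5.75 Y2.00 E0.1950
G1 X-5.34 Y2.00 E0.2056
G1 X-6.50 Y0.00 E0.2657
G1 X-3.25 Y-5.63 E0.4346
G1 X3.25 Y-5.63 E0.6035
G1 X4.03 Y-4.28 E0.6441
G1 X5.75 Y-7.26 E0.7335
G1 X11.25 Y-7.26 E0.8764
G1 X14.00 Y-2.50 E1.0192
G1 X11.25 Y2.26 E1.1621
G1 X6.10 Y2.26 E1.2959
G1 X9.41 Y8.00 E1.4681
G1 X5.71 Y14.42 E1.6606
G1 X2.08 Y14.42 E1.7549
G1 X1.75 Y15.00 E1.7723
G1 X-5.75 Y15.00 E1.9671
G1 X-9.50 Y8.50 E2.1621

At z = 9.25 mm: the r=6.5 cylinder gives a regular 6-gon of circumradius 6.5 (constant along its height); the r=7.5 cylinder at (-2, 8.5) gives a regular 6-gon of circumradius 7.5 (constant along its height); the r=5.5 cylinder at (8.5, -2.5) gives a regular 6-gon of circumradius 5.5 (constant along its height); the cone at (2, 8) (r1=7.5→r2=6.5) has section circumradius 7.410 here — a regular 6-gon; Taking the union: the regions partially overlap (shared area 134.11 mm²), so overlapping operands fuse into one piece — 1 connected region. The outline is a single polygon with 17 vertices. Extrusion per mm of travel: 0.25 × 0.25 / (π × 0.875²) = 0.025984. Accumulating E over each segment gives final E = 2.1621.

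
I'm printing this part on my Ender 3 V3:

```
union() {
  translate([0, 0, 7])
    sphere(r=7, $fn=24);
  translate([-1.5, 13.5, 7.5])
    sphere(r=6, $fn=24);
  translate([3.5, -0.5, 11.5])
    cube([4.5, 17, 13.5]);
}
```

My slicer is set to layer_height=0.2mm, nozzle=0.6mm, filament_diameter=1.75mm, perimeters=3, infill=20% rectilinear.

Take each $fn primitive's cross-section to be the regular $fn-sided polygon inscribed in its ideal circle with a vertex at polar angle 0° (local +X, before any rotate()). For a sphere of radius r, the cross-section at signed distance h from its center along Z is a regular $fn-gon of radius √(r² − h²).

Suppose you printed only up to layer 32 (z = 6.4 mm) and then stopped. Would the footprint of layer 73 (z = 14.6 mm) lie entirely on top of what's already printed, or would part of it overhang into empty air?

part overhangs

Compare the two slices. At z = 6.4: the r=7 sphere slices to a regular 24-gon of circumradius 6.974 (√(r²−h²) with h=0.6 from center) (area = (24/2)·6.974²·sin(360°/24) = 151.07 mm²); the r=6 sphere at (-1.5, 13.5) slices to a regular 24-gon of circumradius 5.898 (√(r²−h²) with h=1.1 from center) (area = (24/2)·5.898²·sin(360°/24) = 108.05 mm²); the cube at (3.5, -0.5) is absent (z outside [11.5, 25]); Taking the union: the 2 present regions are separate (no shared area or edge), so areas and boundary lengths simply add and each stays a separate island — area = 259.12 mm². At z = 14.6: the sphere is not intersected at this z (|z−center|=7.600 > r=7); the sphere at (-1.5, 13.5) is not intersected at this z (|z−center|=7.100 > r=6); the cube at (3.5, -0.5) (footprint 4.5×17) is included at this height (area 76.50 mm²); Merging all regions: only the 4.5×17 cube at (3.5, -0.5) is present, so the union is just that shape — area = 76.50 mm². Checking containment: at z = 14.6 the cross-section extends beyond the z = 6.4 cross-section by about 56.62 mm².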